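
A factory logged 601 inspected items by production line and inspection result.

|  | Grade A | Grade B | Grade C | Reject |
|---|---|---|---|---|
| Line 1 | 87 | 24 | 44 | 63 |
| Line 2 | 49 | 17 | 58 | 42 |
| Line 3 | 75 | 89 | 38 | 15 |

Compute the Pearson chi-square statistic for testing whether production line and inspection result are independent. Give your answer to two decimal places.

105.23

Row totals: 218, 166, 217. Column totals: 211, 130, 140, 120. Grand total N = 601.
Expected counts (row total × column total / N):
  Line 1, Grade A: 218×211/601 = 76.536
  Line 1, Grade B: 218×130/601 = 47.155
  Line 1, Grade C: 218×140/601 = 50.782
  Line 1, Reject: 218×120/601 = 43.527
  Line 2, Grade A: 166×211/601 = 58.280
  Line 2, Grade B: 166×130/601 = 35.907
  Line 2, Grade C: 166×140/601 = 38.669
  Line 2, Reject: 166×120/601 = 33.145
  Line 3, Grade A: 217×211/601 = 76.185
  Line 3, Grade B: 217×130/601 = 46.938
  Line 3, Grade C: 217×140/601 = 50.549
  Line 3, Reject: 217×120/601 = 43.328
Contributions (O − E)²/E:
  (87 − 76.536)²/76.536 = 1.4306
  (24 − 47.155)²/47.155 = 11.3700
  (44 − 50.782)²/50.782 = 0.9057
  (63 − 43.527)²/43.527 = 8.7118
  (49 − 58.280)²/58.280 = 1.4777
  (17 − 35.907)²/35.907 = 9.9556
  (58 − 38.669)²/38.669 = 9.6638
  (42 − 33.145)²/33.145 = 2.3657
  (75 − 76.185)²/76.185 = 0.0184
  (89 − 46.938)²/46.938 = 37.6925
  (38 − 50.549)²/50.549 = 3.1153
  (15 − 43.328)²/43.328 = 18.5209
χ² = 1.4306 + 11.3700 + 0.9057 + 8.7118 + 1.4777 + 9.9556 + 9.6638 + 2.3657 + 0.0184 + 37.6925 + 3.1153 + 18.5209 = 105.23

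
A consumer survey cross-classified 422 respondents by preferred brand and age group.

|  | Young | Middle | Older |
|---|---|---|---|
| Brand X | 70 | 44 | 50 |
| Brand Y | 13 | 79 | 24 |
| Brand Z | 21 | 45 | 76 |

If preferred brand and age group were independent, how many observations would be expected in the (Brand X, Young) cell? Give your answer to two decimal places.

40.42

Row total (Brand X) = 164; column total (Young) = 104; grand total N = 422.
Expected count = (row total × column total) / N = 164 × 104 / 422 = 40.42.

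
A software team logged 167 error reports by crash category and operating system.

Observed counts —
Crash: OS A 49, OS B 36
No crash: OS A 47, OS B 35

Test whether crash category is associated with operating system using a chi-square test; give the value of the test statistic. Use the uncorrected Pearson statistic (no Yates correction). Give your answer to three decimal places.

Row totals: 85, 82. Column totals: 96, 71. Grand total N = 167.
Expected counts (row total × column total / N):
  Crash, OS A: 85×96/167 = 48.8623
  Crash, OS B: 85×71/167 = 36.1377
  No crash, OS A: 82×96/167 = 47.1377
  No crash, OS B: 82×71/167 = 34.8623
Contributions (O − E)²/E:
  (49 − 48.8623)²/48.8623 = 0.0004
  (36 − 36.1377)²/36.1377 = 0.0005
  (47 − 47.1377)²/47.1377 = 0.0004
  (35 − 34.8623)²/34.8623 = 0.0005
χ² = 0.0004 + 0.0005 + 0.0004 + 0.0005 = 0.002

0.002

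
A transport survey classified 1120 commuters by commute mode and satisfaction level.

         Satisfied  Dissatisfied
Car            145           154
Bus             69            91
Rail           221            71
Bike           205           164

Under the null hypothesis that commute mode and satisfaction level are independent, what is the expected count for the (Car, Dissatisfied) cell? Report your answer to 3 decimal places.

128.143

Row total (Car) = 299; column total (Dissatisfied) = 480; grand total N = 1120.
Expected count = (row total × column total) / N = 299 × 480 / 1120 = 128.143.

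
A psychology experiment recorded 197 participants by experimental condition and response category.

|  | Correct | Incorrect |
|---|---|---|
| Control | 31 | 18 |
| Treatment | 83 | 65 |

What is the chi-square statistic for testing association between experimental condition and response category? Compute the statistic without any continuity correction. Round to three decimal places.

Row totals: 49, 148. Column totals: 114, 83. Grand total N = 197.
Expected counts (row total × column total / N):
  Control, Correct: 49×114/197 = 28.3553
  Control, Incorrect: 49×83/197 = 20.6447
  Treatment, Correct: 148×114/197 = 85.6447
  Treatment, Incorrect: 148×83/197 = 62.3553
Contributions (O − E)²/E:
  (31 − 28.3553)²/28.3553 = 0.2467
  (18 − 20.6447)²/20.6447 = 0.3388
  (83 − 85.6447)²/85.6447 = 0.0817
  (65 − 62.3553)²/62.3553 = 0.1122
χ² = 0.2467 + 0.3388 + 0.0817 + 0.1122 = 0.779

0.779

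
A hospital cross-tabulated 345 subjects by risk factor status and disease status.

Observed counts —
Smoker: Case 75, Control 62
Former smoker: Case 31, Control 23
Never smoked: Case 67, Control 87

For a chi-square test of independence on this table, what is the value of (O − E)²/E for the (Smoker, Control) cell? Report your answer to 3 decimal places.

0.581

Row total (Smoker) = 137; column total (Control) = 172; N = 345.
Expected count E = 137 × 172 / 345 = 68.3014.
Contribution = (O − E)²/E = (62 − 68.3014)² / 68.3014 = 0.581.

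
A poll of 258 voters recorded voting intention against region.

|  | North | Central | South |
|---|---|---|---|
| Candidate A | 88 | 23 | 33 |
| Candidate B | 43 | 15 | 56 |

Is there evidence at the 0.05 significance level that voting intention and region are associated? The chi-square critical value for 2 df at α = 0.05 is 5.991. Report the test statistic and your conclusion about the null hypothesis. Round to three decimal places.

19.866; reject H₀

Row totals: 144, 114. Column totals: 131, 38, 89. Grand total N = 258.
Expected counts (row total × column total / N):
  Candidate A, North: 144×131/258 = 73.1163
  Candidate A, Central: 144×38/258 = 21.2093
  Candidate A, South: 144×89/258 = 49.6744
  Candidate B, North: 114×131/258 = 57.8837
  Candidate B, Central: 114×38/258 = 16.7907
  Candidate B, South: 114×89/258 = 39.3256
Contributions (O − E)²/E:
  (88 − 73.1163)²/73.1163 = 3.0298
  (23 − 21.2093)²/21.2093 = 0.1512
  (33 − 49.6744)²/49.6744 = 5.5972
  (43 − 57.8837)²/57.8837 = 3.8271
  (15 − 16.7907)²/16.7907 = 0.1910
  (56 − 39.3256)²/39.3256 = 7.0701
χ² = 3.0298 + 0.1512 + 5.5972 + 3.8271 + 0.1910 + 7.0701 = 19.866
df = (2−1)(3−1) = 2. Since 19.866 > 5.991, reject the null hypothesis of independence at α = 0.05.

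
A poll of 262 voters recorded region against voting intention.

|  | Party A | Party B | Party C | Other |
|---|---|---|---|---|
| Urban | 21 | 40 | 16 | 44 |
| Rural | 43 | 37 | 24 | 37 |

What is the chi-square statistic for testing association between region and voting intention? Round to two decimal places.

Row totals: 121, 141. Column totals: 64, 77, 40, 81. Grand total N = 262.
Expected counts (row total × column total / N):
  Urban, Party A: 121×64/262 = 29.557
  Urban, Party B: 121×77/262 = 35.561
  Urban, Party C: 121×40/262 = 18.473
  Urban, Other: 121×81/262 = 37.408
  Rural, Party A: 141×64/262 = 34.443
  Rural, Party B: 141×77/262 = 41.439
  Rural, Party C: 141×40/262 = 21.527
  Rural, Other: 141×81/262 = 43.592
Contributions (O − E)²/E:
  (21 − 29.557)²/29.557 = 2.4773
  (40 − 35.561)²/35.561 = 0.5541
  (16 − 18.473)²/18.473 = 0.3311
  (44 − 37.408)²/37.408 = 1.1616
  (43 − 34.443)²/34.443 = 2.1259
  (37 − 41.439)²/41.439 = 0.4755
  (24 − 21.527)²/21.527 = 0.2841
  (37 − 43.592)²/43.592 = 0.9968
χ² = 2.4773 + 0.5541 + 0.3311 + 1.1616 + 2.1259 + 0.4755 + 0.2841 + 0.9968 = 8.41

8.41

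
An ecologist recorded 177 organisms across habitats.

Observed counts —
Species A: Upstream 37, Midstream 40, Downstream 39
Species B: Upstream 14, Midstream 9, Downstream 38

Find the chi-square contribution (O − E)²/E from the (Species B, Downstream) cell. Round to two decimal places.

4.95

Row total (Species B) = 61; column total (Downstream) = 77; N = 177.
Expected count E = 61 × 77 / 177 = 26.537.
Contribution = (O − E)²/E = (38 − 26.537)² / 26.537 = 4.95.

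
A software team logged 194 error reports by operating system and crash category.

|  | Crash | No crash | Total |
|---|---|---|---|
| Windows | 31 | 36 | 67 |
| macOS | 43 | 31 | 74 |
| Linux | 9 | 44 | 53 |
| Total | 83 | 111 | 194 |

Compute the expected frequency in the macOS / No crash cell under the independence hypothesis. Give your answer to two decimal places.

Row total (macOS) = 74; column total (No crash) = 111; grand total N = 194.
Expected count = (row total × column total) / N = 74 × 111 / 194 = 42.34.

42.34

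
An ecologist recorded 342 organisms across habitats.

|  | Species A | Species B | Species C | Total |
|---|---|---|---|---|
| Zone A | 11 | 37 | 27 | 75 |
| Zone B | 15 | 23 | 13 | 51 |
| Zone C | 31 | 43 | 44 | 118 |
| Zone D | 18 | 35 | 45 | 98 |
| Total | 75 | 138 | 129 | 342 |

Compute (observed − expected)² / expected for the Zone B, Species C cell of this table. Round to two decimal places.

2.02

Row total (Zone B) = 51; column total (Species C) = 129; N = 342.
Expected count E = 51 × 129 / 342 = 19.237.
Contribution = (O − E)²/E = (13 − 19.237)² / 19.237 = 2.02.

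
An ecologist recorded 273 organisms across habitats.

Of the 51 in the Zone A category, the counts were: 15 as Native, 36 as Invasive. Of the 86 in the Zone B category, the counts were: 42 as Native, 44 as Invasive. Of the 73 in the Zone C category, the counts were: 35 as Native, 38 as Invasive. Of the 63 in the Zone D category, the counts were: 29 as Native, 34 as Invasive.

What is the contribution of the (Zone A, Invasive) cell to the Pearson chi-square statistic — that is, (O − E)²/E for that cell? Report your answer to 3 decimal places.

2.036

Row total (Zone A) = 51; column total (Invasive) = 152; N = 273.
Expected count E = 51 × 152 / 273 = 28.3956.
Contribution = (O − E)²/E = (36 − 28.3956)² / 28.3956 = 2.036.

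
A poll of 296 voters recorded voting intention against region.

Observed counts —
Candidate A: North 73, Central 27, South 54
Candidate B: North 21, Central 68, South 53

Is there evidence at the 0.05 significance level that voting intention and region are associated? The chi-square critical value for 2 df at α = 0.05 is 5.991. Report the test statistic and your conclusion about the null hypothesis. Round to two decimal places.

Row totals: 154, 142. Column totals: 94, 95, 107. Grand total N = 296.
Expected counts (row total × column total / N):
  Candidate A, North: 154×94/296 = 48.9054
  Candidate A, Central: 154×95/296 = 49.4257
  Candidate A, South: 154×107/296 = 55.6689
  Candidate B, North: 142×94/296 = 45.0946
  Candidate B, Central: 142×95/296 = 45.5743
  Candidate B, South: 142×107/296 = 51.3311
Contributions (O − E)²/E:
  (73 − 48.9054)²/48.9054 = 11.8709
  (27 − 49.4257)²/49.4257 = 10.1751
  (54 − 55.6689)²/55.6689 = 0.0500
  (21 − 45.0946)²/45.0946 = 12.8740
  (68 − 45.5743)²/45.5743 = 11.0350
  (53 − 51.3311)²/51.3311 = 0.0543
χ² = 11.8709 + 10.1751 + 0.0500 + 12.8740 + 11.0350 + 0.0543 = 46.06
df = (2−1)(3−1) = 2. Since 46.06 > 5.991, reject the null hypothesis of independence at α = 0.05.

46.06; reject H₀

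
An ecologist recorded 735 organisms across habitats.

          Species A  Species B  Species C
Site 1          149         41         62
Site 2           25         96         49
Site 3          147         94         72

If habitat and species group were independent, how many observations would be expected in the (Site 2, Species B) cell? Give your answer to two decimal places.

53.43

Row total (Site 2) = 170; column total (Species B) = 231; grand total N = 735.
Expected count = (row total × column total) / N = 170 × 231 / 735 = 53.43.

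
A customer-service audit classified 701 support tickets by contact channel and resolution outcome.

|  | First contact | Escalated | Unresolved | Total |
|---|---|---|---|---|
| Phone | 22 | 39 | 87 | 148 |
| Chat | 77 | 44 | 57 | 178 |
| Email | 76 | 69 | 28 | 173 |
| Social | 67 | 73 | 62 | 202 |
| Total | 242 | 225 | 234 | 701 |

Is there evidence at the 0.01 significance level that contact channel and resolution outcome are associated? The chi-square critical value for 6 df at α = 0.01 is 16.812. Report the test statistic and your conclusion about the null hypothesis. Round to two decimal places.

78.35; reject H₀

Grand total N = 701.
Expected counts (row total × column total / N):
  Phone, First contact: 148×242/701 = 51.093
  Phone, Escalated: 148×225/701 = 47.504
  Phone, Unresolved: 148×234/701 = 49.404
  Chat, First contact: 178×242/701 = 61.449
  Chat, Escalated: 178×225/701 = 57.133
  Chat, Unresolved: 178×234/701 = 59.418
  Email, First contact: 173×242/701 = 59.723
  Email, Escalated: 173×225/701 = 55.528
  Email, Unresolved: 173×234/701 = 57.749
  Social, First contact: 202×242/701 = 69.735
  Social, Escalated: 202×225/701 = 64.836
  Social, Unresolved: 202×234/701 = 67.429
Contributions (O − E)²/E:
  (22 − 51.093)²/51.093 = 16.5659
  (39 − 47.504)²/47.504 = 1.5224
  (87 − 49.404)²/49.404 = 28.6102
  (77 − 61.449)²/61.449 = 3.9355
  (44 − 57.133)²/57.133 = 3.0188
  (57 − 59.418)²/59.418 = 0.0984
  (76 − 59.723)²/59.723 = 4.4362
  (69 − 55.528)²/55.528 = 3.2685
  (28 − 57.749)²/57.749 = 15.3250
  (67 − 69.735)²/69.735 = 0.1073
  (73 − 64.836)²/64.836 = 1.0280
  (62 − 67.429)²/67.429 = 0.4371
χ² = 16.5659 + 1.5224 + 28.6102 + 3.9355 + 3.0188 + 0.0984 + 4.4362 + 3.2685 + 15.3250 + 0.1073 + 1.0280 + 0.4371 = 78.35
df = (4−1)(3−1) = 6. Since 78.35 > 16.812, reject the null hypothesis of independence at α = 0.01.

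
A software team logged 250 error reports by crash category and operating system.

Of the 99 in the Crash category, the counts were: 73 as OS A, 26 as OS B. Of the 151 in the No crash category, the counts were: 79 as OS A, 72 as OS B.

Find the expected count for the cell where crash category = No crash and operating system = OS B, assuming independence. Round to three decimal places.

59.192

Row total (No crash) = 151; column total (OS B) = 98; grand total N = 250.
Expected count = (row total × column total) / N = 151 × 98 / 250 = 59.192.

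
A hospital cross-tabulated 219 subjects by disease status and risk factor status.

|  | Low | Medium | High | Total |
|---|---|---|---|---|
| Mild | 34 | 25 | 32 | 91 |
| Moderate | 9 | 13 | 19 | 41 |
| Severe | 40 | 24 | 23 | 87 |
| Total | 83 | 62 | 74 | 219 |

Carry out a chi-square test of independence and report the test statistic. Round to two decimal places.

7.82

Grand total N = 219.
Expected counts (row total × column total / N):
  Mild, Low: 91×83/219 = 34.489
  Mild, Medium: 91×62/219 = 25.763
  Mild, High: 91×74/219 = 30.749
  Moderate, Low: 41×83/219 = 15.539
  Moderate, Medium: 41×62/219 = 11.607
  Moderate, High: 41×74/219 = 13.854
  Severe, Low: 87×83/219 = 32.973
  Severe, Medium: 87×62/219 = 24.630
  Severe, High: 87×74/219 = 29.397
Contributions (O − E)²/E:
  (34 − 34.489)²/34.489 = 0.0069
  (25 − 25.763)²/25.763 = 0.0226
  (32 − 30.749)²/30.749 = 0.0509
  (9 − 15.539)²/15.539 = 2.7517
  (13 − 11.607)²/11.607 = 0.1672
  (19 − 13.854)²/13.854 = 1.9115
  (40 − 32.973)²/32.973 = 1.4976
  (24 − 24.630)²/24.630 = 0.0161
  (23 − 29.397)²/29.397 = 1.3920
χ² = 0.0069 + 0.0226 + 0.0509 + 2.7517 + 0.1672 + 1.9115 + 1.4976 + 0.0161 + 1.3920 = 7.82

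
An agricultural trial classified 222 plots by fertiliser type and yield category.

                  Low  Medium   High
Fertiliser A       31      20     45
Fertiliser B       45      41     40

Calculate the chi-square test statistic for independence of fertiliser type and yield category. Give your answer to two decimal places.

Row totals: 96, 126. Column totals: 76, 61, 85. Grand total N = 222.
Expected counts (row total × column total / N):
  Fertiliser A, Low: 96×76/222 = 32.8649
  Fertiliser A, Medium: 96×61/222 = 26.3784
  Fertiliser A, High: 96×85/222 = 36.7568
  Fertiliser B, Low: 126×76/222 = 43.1351
  Fertiliser B, Medium: 126×61/222 = 34.6216
  Fertiliser B, High: 126×85/222 = 48.2432
Contributions (O − E)²/E:
  (31 − 32.8649)²/32.8649 = 0.1058
  (20 − 26.3784)²/26.3784 = 1.5423
  (45 − 36.7568)²/36.7568 = 1.8486
  (45 − 43.1351)²/43.1351 = 0.0806
  (41 − 34.6216)²/34.6216 = 1.1751
  (40 − 48.2432)²/48.2432 = 1.4085
χ² = 0.1058 + 1.5423 + 1.8486 + 0.0806 + 1.1751 + 1.4085 = 6.16

6.16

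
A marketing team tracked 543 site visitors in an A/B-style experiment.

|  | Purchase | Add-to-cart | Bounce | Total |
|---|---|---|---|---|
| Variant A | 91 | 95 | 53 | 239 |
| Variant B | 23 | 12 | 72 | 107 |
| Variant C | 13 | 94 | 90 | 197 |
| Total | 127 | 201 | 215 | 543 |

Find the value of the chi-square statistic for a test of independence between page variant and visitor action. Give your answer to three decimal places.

Grand total N = 543.
Expected counts (row total × column total / N):
  Variant A, Purchase: 239×127/543 = 55.8987
  Variant A, Add-to-cart: 239×201/543 = 88.4696
  Variant A, Bounce: 239×215/543 = 94.6317
  Variant B, Purchase: 107×127/543 = 25.0258
  Variant B, Add-to-cart: 107×201/543 = 39.6077
  Variant B, Bounce: 107×215/543 = 42.3665
  Variant C, Purchase: 197×127/543 = 46.0755
  Variant C, Add-to-cart: 197×201/543 = 72.9227
  Variant C, Bounce: 197×215/543 = 78.0018
Contributions (O − E)²/E:
  (91 − 55.8987)²/55.8987 = 22.0417
  (95 − 88.4696)²/88.4696 = 0.4820
  (53 − 94.6317)²/94.6317 = 18.3152
  (23 − 25.0258)²/25.0258 = 0.1640
  (12 − 39.6077)²/39.6077 = 19.2434
  (72 − 42.3665)²/42.3665 = 20.7273
  (13 − 46.0755)²/46.0755 = 23.7434
  (94 − 72.9227)²/72.9227 = 6.0921
  (90 − 78.0018)²/78.0018 = 1.8456
χ² = 22.0417 + 0.4820 + 18.3152 + 0.1640 + 19.2434 + 20.7273 + 23.7434 + 6.0921 + 1.8456 = 112.655

112.655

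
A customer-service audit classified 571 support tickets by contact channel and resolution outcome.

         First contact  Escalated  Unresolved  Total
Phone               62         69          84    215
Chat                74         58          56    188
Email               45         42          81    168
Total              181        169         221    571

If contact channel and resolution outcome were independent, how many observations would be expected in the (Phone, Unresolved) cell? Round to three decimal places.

Row total (Phone) = 215; column total (Unresolved) = 221; grand total N = 571.
Expected count = (row total × column total) / N = 215 × 221 / 571 = 83.214.

83.214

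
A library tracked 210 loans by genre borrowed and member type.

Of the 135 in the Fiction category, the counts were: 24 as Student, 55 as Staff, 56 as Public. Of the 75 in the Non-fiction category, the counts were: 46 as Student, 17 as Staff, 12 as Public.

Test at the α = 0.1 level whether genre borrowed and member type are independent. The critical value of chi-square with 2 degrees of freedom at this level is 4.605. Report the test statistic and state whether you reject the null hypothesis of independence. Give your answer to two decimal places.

Row totals: 135, 75. Column totals: 70, 72, 68. Grand total N = 210.
Expected counts (row total × column total / N):
  Fiction, Student: 135×70/210 = 45.000
  Fiction, Staff: 135×72/210 = 46.286
  Fiction, Public: 135×68/210 = 43.714
  Non-fiction, Student: 75×70/210 = 25.000
  Non-fiction, Staff: 75×72/210 = 25.714
  Non-fiction, Public: 75×68/210 = 24.286
Contributions (O − E)²/E:
  (24 − 45.000)²/45.000 = 9.8000
  (55 − 46.286)²/46.286 = 1.6405
  (56 − 43.714)²/43.714 = 3.4530
  (46 − 25.000)²/25.000 = 17.6400
  (17 − 25.714)²/25.714 = 2.9530
  (12 − 24.286)²/24.286 = 6.2153
χ² = 9.8000 + 1.6405 + 3.4530 + 17.6400 + 2.9530 + 6.2153 = 41.70
df = (2−1)(3−1) = 2. Since 41.70 > 4.605, reject the null hypothesis of independence at α = 0.1.

41.70; reject H₀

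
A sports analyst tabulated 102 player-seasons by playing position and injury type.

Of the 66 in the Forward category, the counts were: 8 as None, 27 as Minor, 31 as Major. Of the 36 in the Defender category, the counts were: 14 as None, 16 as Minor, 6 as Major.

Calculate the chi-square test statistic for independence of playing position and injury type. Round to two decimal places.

Row totals: 66, 36. Column totals: 22, 43, 37. Grand total N = 102.
Expected counts (row total × column total / N):
  Forward, None: 66×22/102 = 14.235
  Forward, Minor: 66×43/102 = 27.824
  Forward, Major: 66×37/102 = 23.941
  Defender, None: 36×22/102 = 7.765
  Defender, Minor: 36×43/102 = 15.176
  Defender, Major: 36×37/102 = 13.059
Contributions (O − E)²/E:
  (8 − 14.235)²/14.235 = 2.7310
  (27 − 27.824)²/27.824 = 0.0244
  (31 − 23.941)²/23.941 = 2.0813
  (14 − 7.765)²/7.765 = 5.0065
  (16 − 15.176)²/15.176 = 0.0447
  (6 − 13.059)²/13.059 = 3.8157
χ² = 2.7310 + 0.0244 + 2.0813 + 5.0065 + 0.0447 + 3.8157 = 13.70

13.70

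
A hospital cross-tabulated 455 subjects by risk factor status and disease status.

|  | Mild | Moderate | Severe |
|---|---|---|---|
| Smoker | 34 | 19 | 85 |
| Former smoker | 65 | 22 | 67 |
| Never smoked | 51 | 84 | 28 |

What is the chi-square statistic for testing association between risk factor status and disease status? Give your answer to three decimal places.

98.747

Row totals: 138, 154, 163. Column totals: 150, 125, 180. Grand total N = 455.
Expected counts (row total × column total / N):
  Smoker, Mild: 138×150/455 = 45.4945
  Smoker, Moderate: 138×125/455 = 37.9121
  Smoker, Severe: 138×180/455 = 54.5934
  Former smoker, Mild: 154×150/455 = 50.7692
  Former smoker, Moderate: 154×125/455 = 42.3077
  Former smoker, Severe: 154×180/455 = 60.9231
  Never smoked, Mild: 163×150/455 = 53.7363
  Never smoked, Moderate: 163×125/455 = 44.7802
  Never smoked, Severe: 163×180/455 = 64.4835
Contributions (O − E)²/E:
  (34 − 45.4945)²/45.4945 = 2.9042
  (19 − 37.9121)²/37.9121 = 9.4341
  (85 − 54.5934)²/54.5934 = 16.9354
  (65 − 50.7692)²/50.7692 = 3.9889
  (22 − 42.3077)²/42.3077 = 9.7477
  (67 − 60.9231)²/60.9231 = 0.6062
  (51 − 53.7363)²/53.7363 = 0.1393
  (84 − 44.7802)²/44.7802 = 34.3498
  (28 − 64.4835)²/64.4835 = 20.6416
χ² = 2.9042 + 9.4341 + 16.9354 + 3.9889 + 9.7477 + 0.6062 + 0.1393 + 34.3498 + 20.6416 = 98.747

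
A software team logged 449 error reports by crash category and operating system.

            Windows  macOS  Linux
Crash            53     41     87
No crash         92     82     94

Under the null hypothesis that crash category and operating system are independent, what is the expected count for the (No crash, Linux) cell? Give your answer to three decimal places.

Row total (No crash) = 268; column total (Linux) = 181; grand total N = 449.
Expected count = (row total × column total) / N = 268 × 181 / 449 = 108.036.

108.036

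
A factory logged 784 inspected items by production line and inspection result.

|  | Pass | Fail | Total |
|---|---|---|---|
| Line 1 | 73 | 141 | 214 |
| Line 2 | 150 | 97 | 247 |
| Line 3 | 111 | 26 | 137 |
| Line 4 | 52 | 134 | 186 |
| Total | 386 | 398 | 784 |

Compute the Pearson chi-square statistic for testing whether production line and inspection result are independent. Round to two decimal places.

Grand total N = 784.
Expected counts (row total × column total / N):
  Line 1, Pass: 214×386/784 = 105.362
  Line 1, Fail: 214×398/784 = 108.638
  Line 2, Pass: 247×386/784 = 121.610
  Line 2, Fail: 247×398/784 = 125.390
  Line 3, Pass: 137×386/784 = 67.452
  Line 3, Fail: 137×398/784 = 69.548
  Line 4, Pass: 186×386/784 = 91.577
  Line 4, Fail: 186×398/784 = 94.423
Contributions (O − E)²/E:
  (73 − 105.362)²/105.362 = 9.9400
  (141 − 108.638)²/108.638 = 9.6403
  (150 − 121.610)²/121.610 = 6.6277
  (97 − 125.390)²/125.390 = 6.4279
  (111 − 67.452)²/67.452 = 28.1152
  (26 − 69.548)²/69.548 = 27.2679
  (52 − 91.577)²/91.577 = 17.1041
  (134 − 94.423)²/94.423 = 16.5885
χ² = 9.9400 + 9.6403 + 6.6277 + 6.4279 + 28.1152 + 27.2679 + 17.1041 + 16.5885 = 121.71

121.71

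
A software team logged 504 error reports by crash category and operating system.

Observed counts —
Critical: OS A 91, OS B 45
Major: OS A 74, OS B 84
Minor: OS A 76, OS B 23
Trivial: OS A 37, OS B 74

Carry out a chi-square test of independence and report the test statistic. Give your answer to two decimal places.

52.09

Row totals: 136, 158, 99, 111. Column totals: 278, 226. Grand total N = 504.
Expected counts (row total × column total / N):
  Critical, OS A: 136×278/504 = 75.016
  Critical, OS B: 136×226/504 = 60.984
  Major, OS A: 158×278/504 = 87.151
  Major, OS B: 158×226/504 = 70.849
  Minor, OS A: 99×278/504 = 54.607
  Minor, OS B: 99×226/504 = 44.393
  Trivial, OS A: 111×278/504 = 61.226
  Trivial, OS B: 111×226/504 = 49.774
Contributions (O − E)²/E:
  (91 − 75.016)²/75.016 = 3.4058
  (45 − 60.984)²/60.984 = 4.1894
  (74 − 87.151)²/87.151 = 1.9845
  (84 − 70.849)²/70.849 = 2.4411
  (76 − 54.607)²/54.607 = 8.3810
  (23 − 44.393)²/44.393 = 10.3093
  (37 − 61.226)²/61.226 = 9.5858
  (74 − 49.774)²/49.774 = 11.7913
χ² = 3.4058 + 4.1894 + 1.9845 + 2.4411 + 8.3810 + 10.3093 + 9.5858 + 11.7913 = 52.09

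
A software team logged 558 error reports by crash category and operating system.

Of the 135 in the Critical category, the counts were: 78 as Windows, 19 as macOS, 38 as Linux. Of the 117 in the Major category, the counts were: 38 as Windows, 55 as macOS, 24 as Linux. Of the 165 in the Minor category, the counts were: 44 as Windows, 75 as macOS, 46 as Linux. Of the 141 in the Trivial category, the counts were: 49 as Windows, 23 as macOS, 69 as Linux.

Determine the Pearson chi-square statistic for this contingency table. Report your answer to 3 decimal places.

83.502

Row totals: 135, 117, 165, 141. Column totals: 209, 172, 177. Grand total N = 558.
Expected counts (row total × column total / N):
  Critical, Windows: 135×209/558 = 50.5645
  Critical, macOS: 135×172/558 = 41.6129
  Critical, Linux: 135×177/558 = 42.8226
  Major, Windows: 117×209/558 = 43.8226
  Major, macOS: 117×172/558 = 36.0645
  Major, Linux: 117×177/558 = 37.1129
  Minor, Windows: 165×209/558 = 61.8011
  Minor, macOS: 165×172/558 = 50.8602
  Minor, Linux: 165×177/558 = 52.3387
  Trivial, Windows: 141×209/558 = 52.8118
  Trivial, macOS: 141×172/558 = 43.4624
  Trivial, Linux: 141×177/558 = 44.7258
Contributions (O − E)²/E:
  (78 − 50.5645)²/50.5645 = 14.8861
  (19 − 41.6129)²/41.6129 = 12.2881
  (38 − 42.8226)²/42.8226 = 0.5431
  (38 − 43.8226)²/43.8226 = 0.7736
  (55 − 36.0645)²/36.0645 = 9.9420
  (24 − 37.1129)²/37.1129 = 4.6331
  (44 − 61.8011)²/61.8011 = 5.1274
  (75 − 50.8602)²/50.8602 = 11.4575
  (46 − 52.3387)²/52.3387 = 0.7677
  (49 − 52.8118)²/52.8118 = 0.2751
  (23 − 43.4624)²/43.4624 = 9.6338
  (69 − 44.7258)²/44.7258 = 13.1744
χ² = 14.8861 + 12.2881 + 0.5431 + 0.7736 + 9.9420 + 4.6331 + 5.1274 + 11.4575 + 0.7677 + 0.2751 + 9.6338 + 13.1744 = 83.502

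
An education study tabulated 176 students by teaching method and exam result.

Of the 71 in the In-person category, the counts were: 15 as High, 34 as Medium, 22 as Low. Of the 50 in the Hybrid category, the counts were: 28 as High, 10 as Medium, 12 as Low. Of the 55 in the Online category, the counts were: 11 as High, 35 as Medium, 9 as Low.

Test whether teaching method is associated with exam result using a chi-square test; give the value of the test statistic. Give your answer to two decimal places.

28.67

Row totals: 71, 50, 55. Column totals: 54, 79, 43. Grand total N = 176.
Expected counts (row total × column total / N):
  In-person, High: 71×54/176 = 21.784
  In-person, Medium: 71×79/176 = 31.869
  In-person, Low: 71×43/176 = 17.347
  Hybrid, High: 50×54/176 = 15.341
  Hybrid, Medium: 50×79/176 = 22.443
  Hybrid, Low: 50×43/176 = 12.216
  Online, High: 55×54/176 = 16.875
  Online, Medium: 55×79/176 = 24.688
  Online, Low: 55×43/176 = 13.438
Contributions (O − E)²/E:
  (15 − 21.784)²/21.784 = 2.1127
  (34 − 31.869)²/31.869 = 0.1425
  (22 − 17.347)²/17.347 = 1.2481
  (28 − 15.341)²/15.341 = 10.4459
  (10 − 22.443)²/22.443 = 6.8987
  (12 − 12.216)²/12.216 = 0.0038
  (11 − 16.875)²/16.875 = 2.0454
  (35 − 24.688)²/24.688 = 4.3072
  (9 − 13.438)²/13.438 = 1.4657
χ² = 2.1127 + 0.1425 + 1.2481 + 10.4459 + 6.8987 + 0.0038 + 2.0454 + 4.3072 + 1.4657 = 28.67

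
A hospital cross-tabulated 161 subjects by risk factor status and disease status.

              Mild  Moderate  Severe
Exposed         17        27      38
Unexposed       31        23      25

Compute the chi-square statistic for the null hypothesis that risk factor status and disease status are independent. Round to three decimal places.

7.032

Row totals: 82, 79. Column totals: 48, 50, 63. Grand total N = 161.
Expected counts (row total × column total / N):
  Exposed, Mild: 82×48/161 = 24.4472
  Exposed, Moderate: 82×50/161 = 25.4658
  Exposed, Severe: 82×63/161 = 32.0870
  Unexposed, Mild: 79×48/161 = 23.5528
  Unexposed, Moderate: 79×50/161 = 24.5342
  Unexposed, Severe: 79×63/161 = 30.9130
Contributions (O − E)²/E:
  (17 − 24.4472)²/24.4472 = 2.2686
  (27 − 25.4658)²/25.4658 = 0.0924
  (38 − 32.0870)²/32.0870 = 1.0896
  (31 − 23.5528)²/23.5528 = 2.3547
  (23 − 24.5342)²/24.5342 = 0.0959
  (25 − 30.9130)²/30.9130 = 1.1310
χ² = 2.2686 + 0.0924 + 1.0896 + 2.3547 + 0.0959 + 1.1310 = 7.032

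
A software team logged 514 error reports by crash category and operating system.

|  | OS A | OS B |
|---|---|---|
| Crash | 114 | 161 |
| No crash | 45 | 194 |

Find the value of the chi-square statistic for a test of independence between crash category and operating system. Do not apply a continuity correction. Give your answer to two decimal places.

Row totals: 275, 239. Column totals: 159, 355. Grand total N = 514.
Expected counts (row total × column total / N):
  Crash, OS A: 275×159/514 = 85.068
  Crash, OS B: 275×355/514 = 189.932
  No crash, OS A: 239×159/514 = 73.932
  No crash, OS B: 239×355/514 = 165.068
Contributions (O − E)²/E:
  (114 − 85.068)²/85.068 = 9.8399
  (161 − 189.932)²/189.932 = 4.4072
  (45 − 73.932)²/73.932 = 11.3220
  (194 − 165.068)²/165.068 = 5.0710
χ² = 9.8399 + 4.4072 + 11.3220 + 5.0710 = 30.64

30.64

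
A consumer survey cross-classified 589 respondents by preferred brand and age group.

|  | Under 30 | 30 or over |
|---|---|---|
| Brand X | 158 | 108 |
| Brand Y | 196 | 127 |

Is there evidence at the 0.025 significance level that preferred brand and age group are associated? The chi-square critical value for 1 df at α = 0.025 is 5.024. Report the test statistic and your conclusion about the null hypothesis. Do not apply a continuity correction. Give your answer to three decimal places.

0.100; fail to reject H₀

Row totals: 266, 323. Column totals: 354, 235. Grand total N = 589.
Expected counts (row total × column total / N):
  Brand X, Under 30: 266×354/589 = 159.8710
  Brand X, 30 or over: 266×235/589 = 106.1290
  Brand Y, Under 30: 323×354/589 = 194.1290
  Brand Y, 30 or over: 323×235/589 = 128.8710
Contributions (O − E)²/E:
  (158 − 159.8710)²/159.8710 = 0.0219
  (108 − 106.1290)²/106.1290 = 0.0330
  (196 − 194.1290)²/194.1290 = 0.0180
  (127 − 128.8710)²/128.8710 = 0.0272
χ² = 0.0219 + 0.0330 + 0.0180 + 0.0272 = 0.100
df = (2−1)(2−1) = 1. Since 0.100 < 5.024, fail to reject the null hypothesis of independence at α = 0.025.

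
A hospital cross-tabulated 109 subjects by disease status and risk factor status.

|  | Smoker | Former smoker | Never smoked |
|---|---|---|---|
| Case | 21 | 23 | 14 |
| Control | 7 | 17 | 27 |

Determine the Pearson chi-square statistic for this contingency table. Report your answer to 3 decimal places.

11.620

Row totals: 58, 51. Column totals: 28, 40, 41. Grand total N = 109.
Expected counts (row total × column total / N):
  Case, Smoker: 58×28/109 = 14.8991
  Case, Former smoker: 58×40/109 = 21.2844
  Case, Never smoked: 58×41/109 = 21.8165
  Control, Smoker: 51×28/109 = 13.1009
  Control, Former smoker: 51×40/109 = 18.7156
  Control, Never smoked: 51×41/109 = 19.1835
Contributions (O − E)²/E:
  (21 − 14.8991)²/14.8991 = 2.4982
  (23 − 21.2844)²/21.2844 = 0.1383
  (14 − 21.8165)²/21.8165 = 2.8005
  (7 − 13.1009)²/13.1009 = 2.8411
  (17 − 18.7156)²/18.7156 = 0.1573
  (27 − 19.1835)²/19.1835 = 3.1849
χ² = 2.4982 + 0.1383 + 2.8005 + 2.8411 + 0.1573 + 3.1849 = 11.620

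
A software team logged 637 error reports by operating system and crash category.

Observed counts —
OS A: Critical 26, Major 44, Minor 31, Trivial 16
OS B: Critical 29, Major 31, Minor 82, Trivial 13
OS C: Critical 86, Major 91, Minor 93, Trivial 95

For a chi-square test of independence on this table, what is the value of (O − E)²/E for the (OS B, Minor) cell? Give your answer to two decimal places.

Row total (OS B) = 155; column total (Minor) = 206; N = 637.
Expected count E = 155 × 206 / 637 = 50.126.
Contribution = (O − E)²/E = (82 − 50.126)² / 50.126 = 20.27.

20.27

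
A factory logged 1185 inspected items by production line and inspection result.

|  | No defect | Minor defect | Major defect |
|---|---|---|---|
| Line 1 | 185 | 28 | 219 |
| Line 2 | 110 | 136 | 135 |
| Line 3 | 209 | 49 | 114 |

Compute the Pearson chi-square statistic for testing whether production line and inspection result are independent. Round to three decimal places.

158.796

Row totals: 432, 381, 372. Column totals: 504, 213, 468. Grand total N = 1185.
Expected counts (row total × column total / N):
  Line 1, No defect: 432×504/1185 = 183.7367
  Line 1, Minor defect: 432×213/1185 = 77.6506
  Line 1, Major defect: 432×468/1185 = 170.6127
  Line 2, No defect: 381×504/1185 = 162.0456
  Line 2, Minor defect: 381×213/1185 = 68.4835
  Line 2, Major defect: 381×468/1185 = 150.4709
  Line 3, No defect: 372×504/1185 = 158.2177
  Line 3, Minor defect: 372×213/1185 = 66.8658
  Line 3, Major defect: 372×468/1185 = 146.9165
Contributions (O − E)²/E:
  (185 − 183.7367)²/183.7367 = 0.0087
  (28 − 77.6506)²/77.6506 = 31.7471
  (219 − 170.6127)²/170.6127 = 13.7231
  (110 − 162.0456)²/162.0456 = 16.7159
  (136 − 68.4835)²/68.4835 = 66.5632
  (135 − 150.4709)²/150.4709 = 1.5907
  (209 − 158.2177)²/158.2177 = 16.2993
  (49 − 66.8658)²/66.8658 = 4.7735
  (114 − 146.9165)²/146.9165 = 7.3749
χ² = 0.0087 + 31.7471 + 13.7231 + 16.7159 + 66.5632 + 1.5907 + 16.2993 + 4.7735 + 7.3749 = 158.796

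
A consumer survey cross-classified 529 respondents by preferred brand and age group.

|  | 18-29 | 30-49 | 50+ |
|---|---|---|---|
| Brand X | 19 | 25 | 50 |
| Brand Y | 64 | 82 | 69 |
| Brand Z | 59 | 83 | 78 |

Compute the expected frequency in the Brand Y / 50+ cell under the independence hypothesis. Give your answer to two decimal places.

80.07

Row total (Brand Y) = 215; column total (50+) = 197; grand total N = 529.
Expected count = (row total × column total) / N = 215 × 197 / 529 = 80.07.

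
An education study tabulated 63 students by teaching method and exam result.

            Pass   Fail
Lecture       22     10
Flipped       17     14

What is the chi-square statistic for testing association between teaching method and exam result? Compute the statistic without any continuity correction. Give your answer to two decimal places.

1.29

Row totals: 32, 31. Column totals: 39, 24. Grand total N = 63.
Expected counts (row total × column total / N):
  Lecture, Pass: 32×39/63 = 19.810
  Lecture, Fail: 32×24/63 = 12.190
  Flipped, Pass: 31×39/63 = 19.190
  Flipped, Fail: 31×24/63 = 11.810
Contributions (O − E)²/E:
  (22 − 19.810)²/19.810 = 0.2421
  (10 − 12.190)²/12.190 = 0.3934
  (17 − 19.190)²/19.190 = 0.2499
  (14 − 11.810)²/11.810 = 0.4061
χ² = 0.2421 + 0.3934 + 0.2499 + 0.4061 = 1.29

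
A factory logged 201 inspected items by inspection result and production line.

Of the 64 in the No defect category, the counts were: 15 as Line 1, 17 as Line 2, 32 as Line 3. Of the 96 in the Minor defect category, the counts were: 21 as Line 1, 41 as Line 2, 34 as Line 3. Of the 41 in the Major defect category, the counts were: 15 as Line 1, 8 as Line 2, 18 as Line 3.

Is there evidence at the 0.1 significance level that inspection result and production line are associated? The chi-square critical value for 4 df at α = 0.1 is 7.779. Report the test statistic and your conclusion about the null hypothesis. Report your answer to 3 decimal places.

10.431; reject H₀

Row totals: 64, 96, 41. Column totals: 51, 66, 84. Grand total N = 201.
Expected counts (row total × column total / N):
  No defect, Line 1: 64×51/201 = 16.2388
  No defect, Line 2: 64×66/201 = 21.0149
  No defect, Line 3: 64×84/201 = 26.7463
  Minor defect, Line 1: 96×51/201 = 24.3582
  Minor defect, Line 2: 96×66/201 = 31.5224
  Minor defect, Line 3: 96×84/201 = 40.1194
  Major defect, Line 1: 41×51/201 = 10.4030
  Major defect, Line 2: 41×66/201 = 13.4627
  Major defect, Line 3: 41×84/201 = 17.1343
Contributions (O − E)²/E:
  (15 − 16.2388)²/16.2388 = 0.0945
  (17 − 21.0149)²/21.0149 = 0.7670
  (32 − 26.7463)²/26.7463 = 1.0320
  (21 − 24.3582)²/24.3582 = 0.4630
  (41 − 31.5224)²/31.5224 = 2.8496
  (34 − 40.1194)²/40.1194 = 0.9334
  (15 − 10.4030)²/10.4030 = 2.0314
  (8 − 13.4627)²/13.4627 = 2.2166
  (18 − 17.1343)²/17.1343 = 0.0437
χ² = 0.0945 + 0.7670 + 1.0320 + 0.4630 + 2.8496 + 0.9334 + 2.0314 + 2.2166 + 0.0437 = 10.431
df = (3−1)(3−1) = 4. Since 10.431 > 7.779, reject the null hypothesis of independence at α = 0.1.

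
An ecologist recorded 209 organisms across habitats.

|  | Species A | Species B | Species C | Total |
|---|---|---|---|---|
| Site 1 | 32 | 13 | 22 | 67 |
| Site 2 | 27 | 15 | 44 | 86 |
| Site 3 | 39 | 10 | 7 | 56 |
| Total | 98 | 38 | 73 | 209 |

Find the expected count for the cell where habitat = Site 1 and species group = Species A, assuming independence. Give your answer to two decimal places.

Row total (Site 1) = 67; column total (Species A) = 98; grand total N = 209.
Expected count = (row total × column total) / N = 67 × 98 / 209 = 31.42.

31.42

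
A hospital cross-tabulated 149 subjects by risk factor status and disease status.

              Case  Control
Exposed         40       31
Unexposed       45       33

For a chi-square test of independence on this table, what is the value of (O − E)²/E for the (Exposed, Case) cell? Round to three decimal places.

Row total (Exposed) = 71; column total (Case) = 85; N = 149.
Expected count E = 71 × 85 / 149 = 40.5034.
Contribution = (O − E)²/E = (40 − 40.5034)² / 40.5034 = 0.006.

0.006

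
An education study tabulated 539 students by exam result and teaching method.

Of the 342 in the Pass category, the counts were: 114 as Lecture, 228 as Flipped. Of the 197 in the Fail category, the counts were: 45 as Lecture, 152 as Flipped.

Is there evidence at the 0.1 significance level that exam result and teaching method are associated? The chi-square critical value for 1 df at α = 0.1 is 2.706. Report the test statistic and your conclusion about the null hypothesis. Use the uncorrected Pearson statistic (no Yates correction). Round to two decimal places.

6.61; reject H₀

Row totals: 342, 197. Column totals: 159, 380. Grand total N = 539.
Expected counts (row total × column total / N):
  Pass, Lecture: 342×159/539 = 100.887
  Pass, Flipped: 342×380/539 = 241.113
  Fail, Lecture: 197×159/539 = 58.113
  Fail, Flipped: 197×380/539 = 138.887
Contributions (O − E)²/E:
  (114 − 100.887)²/100.887 = 1.7044
  (228 − 241.113)²/241.113 = 0.7132
  (45 − 58.113)²/58.113 = 2.9589
  (152 − 138.887)²/138.887 = 1.2381
χ² = 1.7044 + 0.7132 + 2.9589 + 1.2381 = 6.61
df = (2−1)(2−1) = 1. Since 6.61 > 2.706, reject the null hypothesis of independence at α = 0.1.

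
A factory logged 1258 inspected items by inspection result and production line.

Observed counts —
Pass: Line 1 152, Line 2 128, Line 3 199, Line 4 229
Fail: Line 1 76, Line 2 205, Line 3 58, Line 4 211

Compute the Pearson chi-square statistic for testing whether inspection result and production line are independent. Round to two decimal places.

103.01

Row totals: 708, 550. Column totals: 228, 333, 257, 440. Grand total N = 1258.
Expected counts (row total × column total / N):
  Pass, Line 1: 708×228/1258 = 128.3180
  Pass, Line 2: 708×333/1258 = 187.4118
  Pass, Line 3: 708×257/1258 = 144.6391
  Pass, Line 4: 708×440/1258 = 247.6312
  Fail, Line 1: 550×228/1258 = 99.6820
  Fail, Line 2: 550×333/1258 = 145.5882
  Fail, Line 3: 550×257/1258 = 112.3609
  Fail, Line 4: 550×440/1258 = 192.3688
Contributions (O − E)²/E:
  (152 − 128.3180)²/128.3180 = 4.3707
  (128 − 187.4118)²/187.4118 = 18.8343
  (199 − 144.6391)²/144.6391 = 20.4309
  (229 − 247.6312)²/247.6312 = 1.4018
  (76 − 99.6820)²/99.6820 = 5.6263
  (205 − 145.5882)²/145.5882 = 24.2448
  (58 − 112.3609)²/112.3609 = 26.3001
  (211 − 192.3688)²/192.3688 = 1.8045
χ² = 4.3707 + 18.8343 + 20.4309 + 1.4018 + 5.6263 + 24.2448 + 26.3001 + 1.8045 = 103.01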